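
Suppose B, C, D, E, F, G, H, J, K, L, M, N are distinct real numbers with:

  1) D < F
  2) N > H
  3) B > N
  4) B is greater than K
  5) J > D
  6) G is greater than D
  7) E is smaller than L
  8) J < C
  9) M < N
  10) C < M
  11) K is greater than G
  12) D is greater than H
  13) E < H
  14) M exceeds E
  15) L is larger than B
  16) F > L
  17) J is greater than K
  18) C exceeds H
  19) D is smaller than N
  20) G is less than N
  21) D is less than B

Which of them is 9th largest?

The consecutive relations fix a unique order: E < H < D < G < K < J < C < M < N < B < L < F.
The 9th largest is G.

G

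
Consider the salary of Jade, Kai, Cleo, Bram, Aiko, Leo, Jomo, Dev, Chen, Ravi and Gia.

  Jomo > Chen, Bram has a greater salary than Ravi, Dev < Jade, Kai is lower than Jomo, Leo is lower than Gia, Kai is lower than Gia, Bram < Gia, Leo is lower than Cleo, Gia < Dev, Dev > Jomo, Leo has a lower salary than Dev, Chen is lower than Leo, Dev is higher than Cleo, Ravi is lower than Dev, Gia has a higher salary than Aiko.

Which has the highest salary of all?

Jade

Chen is not greatest since Chen < Jomo; Ravi is not greatest since Ravi < Dev; Kai is not greatest since Kai < Gia; Aiko is not greatest since Aiko < Gia; Bram is not greatest since Bram < Gia; Leo is not greatest since Leo < Cleo; Jomo is not greatest since Jomo < Dev; Gia is not greatest since Gia < Dev; Cleo is not greatest since Cleo < Dev; Dev is not greatest since Dev < Jade.
Only Jade has nothing above it, so Jade is the highest salary.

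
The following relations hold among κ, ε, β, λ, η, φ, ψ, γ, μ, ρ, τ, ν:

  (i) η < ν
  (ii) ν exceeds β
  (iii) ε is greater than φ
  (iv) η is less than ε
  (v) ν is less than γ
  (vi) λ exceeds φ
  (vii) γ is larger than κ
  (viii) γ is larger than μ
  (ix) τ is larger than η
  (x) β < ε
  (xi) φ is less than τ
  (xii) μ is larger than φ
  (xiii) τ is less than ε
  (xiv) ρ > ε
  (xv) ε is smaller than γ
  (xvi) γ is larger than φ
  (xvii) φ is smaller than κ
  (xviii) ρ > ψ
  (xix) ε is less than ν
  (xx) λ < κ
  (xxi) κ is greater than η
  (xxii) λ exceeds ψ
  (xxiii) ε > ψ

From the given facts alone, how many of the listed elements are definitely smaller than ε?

Directly below ε: η, φ, β, ψ, τ.
Nothing else is reachable below ε; 5 in all.

5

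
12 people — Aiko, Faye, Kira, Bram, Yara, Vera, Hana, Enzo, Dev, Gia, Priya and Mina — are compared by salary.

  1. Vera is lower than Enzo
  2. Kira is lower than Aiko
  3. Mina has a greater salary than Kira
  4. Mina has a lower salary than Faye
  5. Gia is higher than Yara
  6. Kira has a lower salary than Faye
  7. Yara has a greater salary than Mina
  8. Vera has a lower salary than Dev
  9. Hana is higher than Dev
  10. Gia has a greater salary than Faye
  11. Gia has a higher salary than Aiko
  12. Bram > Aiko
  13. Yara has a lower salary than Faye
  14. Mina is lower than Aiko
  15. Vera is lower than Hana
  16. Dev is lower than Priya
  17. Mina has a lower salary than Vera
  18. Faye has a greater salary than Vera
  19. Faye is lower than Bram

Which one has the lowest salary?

Mina is not least since Kira < Mina; Vera is not least since Mina < Vera; Yara is not least since Mina < Yara; Dev is not least since Vera < Dev; Priya is not least since Dev < Priya; Faye is not least since Mina < Faye; Enzo is not least since Vera < Enzo; Aiko is not least since Kira < Aiko; Gia is not least since Aiko < Gia; Hana is not least since Vera < Hana; Bram is not least since Faye < Bram.
Only Kira has nothing below it, so Kira is the lowest salary.

Kira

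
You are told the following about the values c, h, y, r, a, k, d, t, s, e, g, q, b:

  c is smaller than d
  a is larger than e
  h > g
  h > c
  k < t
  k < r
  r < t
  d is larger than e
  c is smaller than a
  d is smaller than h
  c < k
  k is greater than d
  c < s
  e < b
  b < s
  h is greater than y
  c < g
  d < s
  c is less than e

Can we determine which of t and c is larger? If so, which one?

c < e and e < d give c < d.
Then d < k extends the chain to k.
Then k < t extends the chain to t.
So t is larger.

t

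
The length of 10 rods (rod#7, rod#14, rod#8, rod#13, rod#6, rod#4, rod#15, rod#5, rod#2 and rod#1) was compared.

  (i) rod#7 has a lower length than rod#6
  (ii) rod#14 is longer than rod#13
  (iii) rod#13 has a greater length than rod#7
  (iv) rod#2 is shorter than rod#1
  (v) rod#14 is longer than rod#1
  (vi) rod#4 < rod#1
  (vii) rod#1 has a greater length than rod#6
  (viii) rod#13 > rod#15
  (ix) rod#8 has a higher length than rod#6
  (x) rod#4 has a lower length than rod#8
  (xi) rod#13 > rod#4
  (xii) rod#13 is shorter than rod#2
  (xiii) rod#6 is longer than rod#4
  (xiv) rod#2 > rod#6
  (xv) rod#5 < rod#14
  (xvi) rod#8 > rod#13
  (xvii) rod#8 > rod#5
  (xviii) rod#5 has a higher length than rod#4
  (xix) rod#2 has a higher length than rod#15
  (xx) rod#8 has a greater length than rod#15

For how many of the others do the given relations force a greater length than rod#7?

6

From rod#7 the given relations immediately reach rod#6, rod#13.
From those, rod#2, rod#1, rod#8, rod#14 — 6 in total.
Nothing else is reachable above rod#7; 6 in all.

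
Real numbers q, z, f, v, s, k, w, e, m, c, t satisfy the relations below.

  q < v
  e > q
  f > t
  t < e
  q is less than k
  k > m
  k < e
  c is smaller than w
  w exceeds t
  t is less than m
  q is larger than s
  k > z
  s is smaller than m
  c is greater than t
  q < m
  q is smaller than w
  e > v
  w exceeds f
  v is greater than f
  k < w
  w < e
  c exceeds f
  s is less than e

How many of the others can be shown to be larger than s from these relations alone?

6

From s the given relations immediately reach q, m, e.
From those, v, k, w — 6 in total.
Nothing else is reachable above s; 6 in all.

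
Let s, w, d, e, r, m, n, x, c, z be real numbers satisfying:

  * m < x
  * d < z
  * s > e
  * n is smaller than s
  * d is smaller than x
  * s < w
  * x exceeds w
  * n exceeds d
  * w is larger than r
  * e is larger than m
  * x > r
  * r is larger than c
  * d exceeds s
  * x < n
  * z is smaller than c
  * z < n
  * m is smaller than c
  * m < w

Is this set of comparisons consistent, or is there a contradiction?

Chaining the given relations yields s < d < z < c < r < w < x < n, so s < n. But one relation states n < s. These cannot both hold.

inconsistent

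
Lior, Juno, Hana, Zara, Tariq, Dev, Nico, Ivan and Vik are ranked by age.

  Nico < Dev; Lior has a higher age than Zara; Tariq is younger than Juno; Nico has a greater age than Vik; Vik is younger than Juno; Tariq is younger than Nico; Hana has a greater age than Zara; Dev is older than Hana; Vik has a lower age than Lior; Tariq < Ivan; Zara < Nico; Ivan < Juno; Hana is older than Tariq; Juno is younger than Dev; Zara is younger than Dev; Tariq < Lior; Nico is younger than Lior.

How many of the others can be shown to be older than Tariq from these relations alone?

Directly above Tariq: Hana, Ivan, Juno, Nico, Lior.
One step further: Dev (6 so far).
Nothing else is reachable above Tariq; 6 in all.

6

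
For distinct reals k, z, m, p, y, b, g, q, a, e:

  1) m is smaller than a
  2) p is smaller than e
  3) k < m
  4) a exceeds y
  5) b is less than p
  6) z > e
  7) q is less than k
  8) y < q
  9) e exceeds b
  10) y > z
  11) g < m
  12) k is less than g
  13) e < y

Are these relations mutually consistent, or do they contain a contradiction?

Every relation is compatible with b < p < e < z < y < q < k < g < m < a; the set is consistent.

consistent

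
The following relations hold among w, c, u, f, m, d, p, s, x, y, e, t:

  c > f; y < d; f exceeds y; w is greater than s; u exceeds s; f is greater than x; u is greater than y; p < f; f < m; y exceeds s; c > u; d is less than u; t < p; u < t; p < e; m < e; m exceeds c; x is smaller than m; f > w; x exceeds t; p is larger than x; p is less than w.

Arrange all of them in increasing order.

s < y < d < u < t < x < p < w < f < c < m < e

Each adjacent pair is fixed by a given relation: s < y; y < d; d < u; u < t; t < x; x < p; p < w; w < f; f < c; c < m; m < e. Chaining them end to end gives the full order.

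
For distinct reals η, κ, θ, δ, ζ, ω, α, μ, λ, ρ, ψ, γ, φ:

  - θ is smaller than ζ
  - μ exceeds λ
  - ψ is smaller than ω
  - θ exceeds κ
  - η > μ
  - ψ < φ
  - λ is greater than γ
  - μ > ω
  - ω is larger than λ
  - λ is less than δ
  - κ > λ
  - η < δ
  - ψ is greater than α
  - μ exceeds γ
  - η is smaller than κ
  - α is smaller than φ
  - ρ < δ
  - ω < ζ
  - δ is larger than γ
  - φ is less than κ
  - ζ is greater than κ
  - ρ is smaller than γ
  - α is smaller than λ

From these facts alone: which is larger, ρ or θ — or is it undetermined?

θ

ρ < γ and γ < λ give ρ < λ.
Then λ < ω extends the chain to ω.
Then ω < μ extends the chain to μ.
Then μ < η extends the chain to η.
Then η < κ extends the chain to κ.
With κ < θ: ρ < γ < λ < ω < μ < η < κ < θ.
So θ is larger.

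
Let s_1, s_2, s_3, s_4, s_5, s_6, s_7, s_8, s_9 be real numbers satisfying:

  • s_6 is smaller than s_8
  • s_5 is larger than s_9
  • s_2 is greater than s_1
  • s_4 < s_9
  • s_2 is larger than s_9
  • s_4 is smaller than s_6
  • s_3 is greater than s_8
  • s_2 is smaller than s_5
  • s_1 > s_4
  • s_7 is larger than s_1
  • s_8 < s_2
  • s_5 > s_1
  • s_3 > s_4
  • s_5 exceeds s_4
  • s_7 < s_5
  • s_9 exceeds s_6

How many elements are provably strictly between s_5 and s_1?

Chaining upward from s_1 reaches: s_7, s_2.
Chaining downward from s_5 reaches: s_4, s_6, s_8, s_9, s_7, s_2.
Strictly between s_1 and s_5 are those in both lists: s_7, s_2 — 2 elements.

2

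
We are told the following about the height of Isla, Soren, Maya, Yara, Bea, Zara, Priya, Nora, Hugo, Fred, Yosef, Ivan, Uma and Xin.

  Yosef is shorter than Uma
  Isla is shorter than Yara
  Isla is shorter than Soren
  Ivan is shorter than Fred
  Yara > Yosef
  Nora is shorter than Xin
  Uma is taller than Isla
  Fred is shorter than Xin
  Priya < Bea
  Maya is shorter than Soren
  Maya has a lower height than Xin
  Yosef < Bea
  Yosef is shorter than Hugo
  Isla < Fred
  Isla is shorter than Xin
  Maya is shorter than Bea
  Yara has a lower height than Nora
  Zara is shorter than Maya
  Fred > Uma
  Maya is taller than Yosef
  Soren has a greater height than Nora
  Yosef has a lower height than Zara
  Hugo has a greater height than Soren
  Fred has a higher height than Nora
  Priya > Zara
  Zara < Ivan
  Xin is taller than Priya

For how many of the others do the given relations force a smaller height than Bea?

4

Directly below Bea: Yosef, Maya, Priya.
One step further: Zara (4 so far).
Nothing else is reachable below Bea; 4 in all.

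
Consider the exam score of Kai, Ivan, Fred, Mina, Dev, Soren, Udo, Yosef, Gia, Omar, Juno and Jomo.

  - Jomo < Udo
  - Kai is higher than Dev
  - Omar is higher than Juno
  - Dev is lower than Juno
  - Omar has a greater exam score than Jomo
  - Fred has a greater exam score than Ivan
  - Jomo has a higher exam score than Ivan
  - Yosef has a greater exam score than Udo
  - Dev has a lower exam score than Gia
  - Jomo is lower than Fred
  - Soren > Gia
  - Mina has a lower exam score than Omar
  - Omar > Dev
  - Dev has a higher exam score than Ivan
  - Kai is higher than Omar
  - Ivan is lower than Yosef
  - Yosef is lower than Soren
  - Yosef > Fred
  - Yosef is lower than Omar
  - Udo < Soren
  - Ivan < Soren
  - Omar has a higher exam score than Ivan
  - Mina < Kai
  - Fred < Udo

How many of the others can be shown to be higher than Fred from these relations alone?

From Fred the given relations immediately reach Udo, Yosef.
From those, Soren, Omar — 4 in total.
From those, Kai — 5 in total.
Nothing else is reachable above Fred; 5 in all.

5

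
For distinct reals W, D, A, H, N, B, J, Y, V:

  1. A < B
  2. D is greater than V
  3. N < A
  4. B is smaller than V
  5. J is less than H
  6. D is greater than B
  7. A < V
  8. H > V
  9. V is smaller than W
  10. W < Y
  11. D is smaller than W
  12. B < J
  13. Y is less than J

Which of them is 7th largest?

The consecutive relations fix a unique order: N < A < B < V < D < W < Y < J < H.
The 7th largest is B.

B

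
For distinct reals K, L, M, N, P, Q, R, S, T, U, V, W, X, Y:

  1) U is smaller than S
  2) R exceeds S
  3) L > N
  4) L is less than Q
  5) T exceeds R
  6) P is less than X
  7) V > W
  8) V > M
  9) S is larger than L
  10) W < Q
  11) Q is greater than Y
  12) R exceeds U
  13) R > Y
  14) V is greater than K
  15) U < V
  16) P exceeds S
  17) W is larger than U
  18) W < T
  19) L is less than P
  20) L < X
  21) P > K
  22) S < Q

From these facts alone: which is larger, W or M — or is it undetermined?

undetermined

Following every chain through M: above M we get V.
W is not reached, and no chain runs the other way from W to M.
So the given relations leave the order of M and W undetermined.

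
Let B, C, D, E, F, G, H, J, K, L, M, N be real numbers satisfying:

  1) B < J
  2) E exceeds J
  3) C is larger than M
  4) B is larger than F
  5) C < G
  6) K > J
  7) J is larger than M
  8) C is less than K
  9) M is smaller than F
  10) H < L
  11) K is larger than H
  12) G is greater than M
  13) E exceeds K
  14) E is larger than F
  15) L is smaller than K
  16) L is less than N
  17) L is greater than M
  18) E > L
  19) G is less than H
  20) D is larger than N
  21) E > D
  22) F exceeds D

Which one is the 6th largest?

Chaining the given pairs: M < C < G < H < L < N < D < F < B < J < K < E.
The 6th largest is D.

D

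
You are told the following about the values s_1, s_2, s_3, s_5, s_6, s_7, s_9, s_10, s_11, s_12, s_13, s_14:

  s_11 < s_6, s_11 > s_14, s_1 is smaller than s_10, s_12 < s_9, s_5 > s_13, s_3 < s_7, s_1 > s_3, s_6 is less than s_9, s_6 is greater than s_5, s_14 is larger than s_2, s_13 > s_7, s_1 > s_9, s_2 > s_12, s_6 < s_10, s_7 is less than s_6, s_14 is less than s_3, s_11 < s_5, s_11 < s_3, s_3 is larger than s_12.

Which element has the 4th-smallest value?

The consecutive relations fix a unique order: s_12 < s_2 < s_14 < s_11 < s_3 < s_7 < s_13 < s_5 < s_6 < s_9 < s_1 < s_10.
The 4th smallest is s_11.

s_11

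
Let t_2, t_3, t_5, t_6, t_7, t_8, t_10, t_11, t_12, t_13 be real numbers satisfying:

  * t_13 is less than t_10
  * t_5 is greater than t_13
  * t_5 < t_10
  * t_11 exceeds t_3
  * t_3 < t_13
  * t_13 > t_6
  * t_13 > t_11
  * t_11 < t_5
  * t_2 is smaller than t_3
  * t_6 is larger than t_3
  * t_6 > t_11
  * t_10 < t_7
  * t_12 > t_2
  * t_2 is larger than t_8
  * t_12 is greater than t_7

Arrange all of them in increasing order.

Each adjacent pair is fixed by a given relation: t_8 < t_2; t_2 < t_3; t_3 < t_11; t_11 < t_6; t_6 < t_13; t_13 < t_5; t_5 < t_10; t_10 < t_7; t_7 < t_12. Chaining them end to end gives the full order.

t_8 < t_2 < t_3 < t_11 < t_6 < t_13 < t_5 < t_10 < t_7 < t_12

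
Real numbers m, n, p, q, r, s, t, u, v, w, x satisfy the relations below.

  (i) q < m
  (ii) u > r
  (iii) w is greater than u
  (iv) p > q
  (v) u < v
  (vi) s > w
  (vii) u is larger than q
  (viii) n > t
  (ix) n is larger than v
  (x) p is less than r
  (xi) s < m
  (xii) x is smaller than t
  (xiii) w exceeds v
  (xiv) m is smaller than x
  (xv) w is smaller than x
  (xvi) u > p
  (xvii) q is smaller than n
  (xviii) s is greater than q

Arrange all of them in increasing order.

The consecutive links are each given: q < p; p < r; r < u; u < v; v < w; w < s; s < m; m < x; x < t; t < n.

q < p < r < u < v < w < s < m < x < t < n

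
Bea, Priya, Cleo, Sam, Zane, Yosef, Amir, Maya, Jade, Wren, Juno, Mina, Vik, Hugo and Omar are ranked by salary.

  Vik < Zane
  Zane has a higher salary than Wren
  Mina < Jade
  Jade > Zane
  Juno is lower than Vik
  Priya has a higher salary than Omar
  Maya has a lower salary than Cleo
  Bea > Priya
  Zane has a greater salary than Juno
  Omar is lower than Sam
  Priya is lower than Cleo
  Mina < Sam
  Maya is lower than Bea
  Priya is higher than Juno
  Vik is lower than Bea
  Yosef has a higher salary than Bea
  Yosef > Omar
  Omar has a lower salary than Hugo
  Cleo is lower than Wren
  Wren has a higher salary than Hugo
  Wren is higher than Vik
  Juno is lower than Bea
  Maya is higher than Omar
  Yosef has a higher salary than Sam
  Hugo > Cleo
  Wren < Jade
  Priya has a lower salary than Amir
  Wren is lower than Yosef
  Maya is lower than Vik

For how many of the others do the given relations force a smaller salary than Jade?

Directly below Jade: Mina, Wren, Zane.
One step further: Juno, Vik, Cleo, Hugo (7 so far).
One step further: Omar, Maya, Priya (10 so far).
No other element is forced below Jade by the given relations, so the count is 10.

10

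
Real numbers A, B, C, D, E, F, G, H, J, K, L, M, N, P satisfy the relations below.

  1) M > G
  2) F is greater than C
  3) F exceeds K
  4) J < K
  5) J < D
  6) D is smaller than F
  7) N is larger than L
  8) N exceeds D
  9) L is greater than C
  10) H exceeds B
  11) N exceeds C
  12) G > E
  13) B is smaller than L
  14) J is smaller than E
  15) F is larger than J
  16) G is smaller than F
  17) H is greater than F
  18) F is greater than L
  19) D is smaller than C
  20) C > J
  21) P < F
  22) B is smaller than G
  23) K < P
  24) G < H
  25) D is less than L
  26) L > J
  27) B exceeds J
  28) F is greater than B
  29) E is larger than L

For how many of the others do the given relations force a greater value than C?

The elements the relations force above C are L, E, N, G, M, F, H — no chain reaches any other.
That is 7.

7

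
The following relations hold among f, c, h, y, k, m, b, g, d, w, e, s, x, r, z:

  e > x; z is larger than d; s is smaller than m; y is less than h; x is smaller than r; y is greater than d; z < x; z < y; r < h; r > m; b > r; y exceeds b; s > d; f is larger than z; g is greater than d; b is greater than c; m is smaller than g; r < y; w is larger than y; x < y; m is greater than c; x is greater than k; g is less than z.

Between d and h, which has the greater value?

h

The relevant relations are d < s; s < m; m < g; g < z; z < x; x < r; r < b; b < y; y < h.
Chaining these gives d < s < m < g < z < x < r < b < y < h.
So d < h; h is the larger of the two.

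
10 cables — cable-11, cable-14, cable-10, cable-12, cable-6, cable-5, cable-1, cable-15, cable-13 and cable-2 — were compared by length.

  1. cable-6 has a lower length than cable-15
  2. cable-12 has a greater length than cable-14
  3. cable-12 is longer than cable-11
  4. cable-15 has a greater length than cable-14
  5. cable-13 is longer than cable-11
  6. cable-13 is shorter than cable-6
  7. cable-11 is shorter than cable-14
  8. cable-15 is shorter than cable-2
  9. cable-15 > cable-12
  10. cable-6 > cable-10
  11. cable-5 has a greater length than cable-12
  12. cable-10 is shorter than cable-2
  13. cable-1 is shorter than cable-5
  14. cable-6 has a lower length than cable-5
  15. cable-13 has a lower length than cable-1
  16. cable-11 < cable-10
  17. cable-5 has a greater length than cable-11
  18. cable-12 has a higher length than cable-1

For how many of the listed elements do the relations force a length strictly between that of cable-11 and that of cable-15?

The relations place cable-11 below cable-15. An element lies strictly between them when it is forced above cable-11 and also forced below cable-15.
Above cable-11: {cable-14, cable-13, cable-1, cable-12, cable-10, cable-6, cable-2, cable-5}. Below cable-15: {cable-14, cable-13, cable-1, cable-12, cable-10, cable-6}.
Intersection: {cable-14, cable-13, cable-1, cable-12, cable-10, cable-6} — 6.

6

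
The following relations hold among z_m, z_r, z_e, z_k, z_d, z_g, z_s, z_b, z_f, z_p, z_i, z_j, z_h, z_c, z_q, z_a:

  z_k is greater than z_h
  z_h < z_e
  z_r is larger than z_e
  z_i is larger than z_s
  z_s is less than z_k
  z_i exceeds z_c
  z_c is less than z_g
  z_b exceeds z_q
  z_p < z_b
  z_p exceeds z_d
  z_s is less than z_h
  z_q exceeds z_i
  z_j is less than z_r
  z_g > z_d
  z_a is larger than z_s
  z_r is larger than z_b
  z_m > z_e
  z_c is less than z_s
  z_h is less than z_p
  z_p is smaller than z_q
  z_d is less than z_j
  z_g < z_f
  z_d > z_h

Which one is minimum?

z_s is not least since z_c < z_s; z_h is not least since z_s < z_h; z_e is not least since z_h < z_e; z_d is not least since z_h < z_d; z_p is not least since z_h < z_p; z_i is not least since z_s < z_i; z_q is not least since z_p < z_q; z_g is not least since z_c < z_g; z_a is not least since z_s < z_a; z_m is not least since z_e < z_m; z_j is not least since z_d < z_j; z_b is not least since z_p < z_b; z_f is not least since z_g < z_f; z_r is not least since z_j < z_r; z_k is not least since z_s < z_k.
Only z_c has nothing below it, so z_c is the minimum.

z_c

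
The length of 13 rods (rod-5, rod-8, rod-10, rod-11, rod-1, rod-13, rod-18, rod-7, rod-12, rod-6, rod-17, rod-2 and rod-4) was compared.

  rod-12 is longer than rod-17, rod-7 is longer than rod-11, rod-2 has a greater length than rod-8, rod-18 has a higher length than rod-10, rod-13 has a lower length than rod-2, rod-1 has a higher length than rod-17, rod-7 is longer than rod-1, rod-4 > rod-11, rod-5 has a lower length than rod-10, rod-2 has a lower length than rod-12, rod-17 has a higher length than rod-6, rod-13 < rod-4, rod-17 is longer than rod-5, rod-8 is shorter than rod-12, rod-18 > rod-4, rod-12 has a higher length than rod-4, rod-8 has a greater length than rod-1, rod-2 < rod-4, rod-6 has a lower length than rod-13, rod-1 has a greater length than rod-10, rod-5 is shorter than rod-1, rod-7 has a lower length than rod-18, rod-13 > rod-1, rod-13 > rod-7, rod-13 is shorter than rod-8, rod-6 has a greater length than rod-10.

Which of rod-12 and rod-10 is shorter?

rod-10 < rod-6 < rod-17 < rod-1 < rod-7 < rod-13 < rod-8 < rod-2 < rod-4 < rod-12, by transitivity through rod-6, rod-17, rod-1, rod-7, rod-13, rod-8, rod-2, rod-4.
So rod-10 < rod-12; rod-10 is the shorter of the two.

rod-10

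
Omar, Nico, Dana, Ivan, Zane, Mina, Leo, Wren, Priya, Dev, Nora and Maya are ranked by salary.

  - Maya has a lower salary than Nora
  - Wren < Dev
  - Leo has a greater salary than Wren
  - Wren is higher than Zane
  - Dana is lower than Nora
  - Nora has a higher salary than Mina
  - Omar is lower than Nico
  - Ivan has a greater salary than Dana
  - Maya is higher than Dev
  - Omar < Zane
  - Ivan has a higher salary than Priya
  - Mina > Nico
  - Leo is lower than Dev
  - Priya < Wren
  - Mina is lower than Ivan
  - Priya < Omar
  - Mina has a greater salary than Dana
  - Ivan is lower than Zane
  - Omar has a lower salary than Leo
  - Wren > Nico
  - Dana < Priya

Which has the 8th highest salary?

The consecutive relations fix a unique order: Dana < Priya < Omar < Nico < Mina < Ivan < Zane < Wren < Leo < Dev < Maya < Nora.
Counting 8 from the largest end gives Mina.

Mina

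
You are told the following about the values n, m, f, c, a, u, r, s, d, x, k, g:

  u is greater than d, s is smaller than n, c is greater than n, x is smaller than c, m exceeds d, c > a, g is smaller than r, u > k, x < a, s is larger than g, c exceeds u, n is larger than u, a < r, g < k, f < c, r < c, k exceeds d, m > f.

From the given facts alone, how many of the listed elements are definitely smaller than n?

The elements the relations force below n are g, d, s, k, u — no chain reaches any other.
That is 5.

5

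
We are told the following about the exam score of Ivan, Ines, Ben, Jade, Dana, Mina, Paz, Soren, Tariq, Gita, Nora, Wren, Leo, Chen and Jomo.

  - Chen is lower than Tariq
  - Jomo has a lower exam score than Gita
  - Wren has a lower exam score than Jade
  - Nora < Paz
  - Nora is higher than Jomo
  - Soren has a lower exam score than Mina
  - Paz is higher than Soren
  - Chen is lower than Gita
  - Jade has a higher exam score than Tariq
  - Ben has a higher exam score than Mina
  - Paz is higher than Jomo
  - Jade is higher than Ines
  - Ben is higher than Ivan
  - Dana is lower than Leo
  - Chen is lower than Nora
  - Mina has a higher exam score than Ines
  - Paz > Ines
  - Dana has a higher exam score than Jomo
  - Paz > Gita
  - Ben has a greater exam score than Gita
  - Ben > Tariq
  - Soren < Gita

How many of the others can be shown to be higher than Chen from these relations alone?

6

From Chen the given relations immediately reach Nora, Gita, Tariq.
From those, Ben, Jade, Paz — 6 in total.
Nothing else is reachable above Chen; 6 in all.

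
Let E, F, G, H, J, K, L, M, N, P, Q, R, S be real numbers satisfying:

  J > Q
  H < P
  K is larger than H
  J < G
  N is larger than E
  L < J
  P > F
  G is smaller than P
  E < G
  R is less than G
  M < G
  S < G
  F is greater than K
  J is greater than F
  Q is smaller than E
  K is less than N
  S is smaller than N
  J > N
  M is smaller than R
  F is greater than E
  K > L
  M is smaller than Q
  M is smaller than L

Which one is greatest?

Chaining downward from P: directly below it, H, F, G; then M, K, E, S, R, J; then L, Q, N.
That covers every other element, and nothing is given above P, so P is the greatest.

P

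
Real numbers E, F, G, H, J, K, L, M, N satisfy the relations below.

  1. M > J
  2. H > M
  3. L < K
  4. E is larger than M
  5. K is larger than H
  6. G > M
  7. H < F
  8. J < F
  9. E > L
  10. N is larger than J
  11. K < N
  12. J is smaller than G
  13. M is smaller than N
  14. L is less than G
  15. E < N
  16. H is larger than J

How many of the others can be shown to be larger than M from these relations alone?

The elements the relations force above M are H, F, G, K, E, N — no chain reaches any other.
That is 6.

6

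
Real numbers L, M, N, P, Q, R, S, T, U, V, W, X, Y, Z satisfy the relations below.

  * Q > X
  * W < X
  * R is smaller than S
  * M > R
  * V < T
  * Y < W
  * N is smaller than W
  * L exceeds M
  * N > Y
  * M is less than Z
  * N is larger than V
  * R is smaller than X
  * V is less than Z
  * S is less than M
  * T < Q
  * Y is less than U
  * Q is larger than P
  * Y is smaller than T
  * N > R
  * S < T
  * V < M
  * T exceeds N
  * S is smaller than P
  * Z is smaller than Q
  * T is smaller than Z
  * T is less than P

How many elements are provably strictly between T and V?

1

Chaining upward from V reaches: N, M, P, W, X, Z, Q, L.
Chaining downward from T reaches: Y, R, N, S.
Strictly between V and T are those in both lists: N — 1 element.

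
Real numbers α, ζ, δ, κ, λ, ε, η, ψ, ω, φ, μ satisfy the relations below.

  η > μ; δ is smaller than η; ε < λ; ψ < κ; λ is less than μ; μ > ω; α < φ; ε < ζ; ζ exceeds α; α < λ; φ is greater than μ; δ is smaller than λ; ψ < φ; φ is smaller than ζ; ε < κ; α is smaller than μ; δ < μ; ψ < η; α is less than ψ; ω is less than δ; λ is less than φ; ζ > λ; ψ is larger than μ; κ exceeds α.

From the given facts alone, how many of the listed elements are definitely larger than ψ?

4

Directly above ψ: η, κ, φ.
One step further: ζ (4 so far).
No other element is forced above ψ by the given relations, so the count is 4.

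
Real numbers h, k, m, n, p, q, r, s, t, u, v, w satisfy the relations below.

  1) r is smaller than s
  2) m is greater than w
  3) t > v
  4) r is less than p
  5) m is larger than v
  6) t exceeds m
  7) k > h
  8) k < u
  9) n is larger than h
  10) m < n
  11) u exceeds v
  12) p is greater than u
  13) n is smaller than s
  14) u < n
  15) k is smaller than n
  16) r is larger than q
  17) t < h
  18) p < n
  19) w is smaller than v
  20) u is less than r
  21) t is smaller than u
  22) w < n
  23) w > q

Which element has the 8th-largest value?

t

Piecing the relations together gives one ordering: q < w < v < m < t < h < k < u < r < p < n < s.
Counting 8 from the largest end gives t.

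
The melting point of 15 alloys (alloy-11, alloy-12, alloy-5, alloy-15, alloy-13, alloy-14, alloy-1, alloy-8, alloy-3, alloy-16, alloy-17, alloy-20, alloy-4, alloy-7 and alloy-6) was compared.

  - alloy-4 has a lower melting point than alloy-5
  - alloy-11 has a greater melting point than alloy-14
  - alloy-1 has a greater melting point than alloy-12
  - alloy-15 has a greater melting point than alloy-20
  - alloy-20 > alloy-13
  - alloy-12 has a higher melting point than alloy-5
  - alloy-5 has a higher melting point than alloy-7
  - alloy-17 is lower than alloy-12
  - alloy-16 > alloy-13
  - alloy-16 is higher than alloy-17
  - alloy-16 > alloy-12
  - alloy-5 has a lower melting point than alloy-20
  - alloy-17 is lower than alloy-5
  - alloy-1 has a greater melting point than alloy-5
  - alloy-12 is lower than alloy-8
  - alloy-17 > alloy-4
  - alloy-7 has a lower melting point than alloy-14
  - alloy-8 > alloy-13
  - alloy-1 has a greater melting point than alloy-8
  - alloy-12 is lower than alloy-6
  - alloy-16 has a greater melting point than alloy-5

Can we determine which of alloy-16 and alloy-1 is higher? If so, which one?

Following every chain through alloy-16: below alloy-16 we get alloy-4, alloy-17, alloy-7, alloy-5, alloy-13, alloy-12.
alloy-1 is not reached, and no chain runs the other way from alloy-1 to alloy-16.
So the given relations leave the order of alloy-16 and alloy-1 undetermined.

undetermined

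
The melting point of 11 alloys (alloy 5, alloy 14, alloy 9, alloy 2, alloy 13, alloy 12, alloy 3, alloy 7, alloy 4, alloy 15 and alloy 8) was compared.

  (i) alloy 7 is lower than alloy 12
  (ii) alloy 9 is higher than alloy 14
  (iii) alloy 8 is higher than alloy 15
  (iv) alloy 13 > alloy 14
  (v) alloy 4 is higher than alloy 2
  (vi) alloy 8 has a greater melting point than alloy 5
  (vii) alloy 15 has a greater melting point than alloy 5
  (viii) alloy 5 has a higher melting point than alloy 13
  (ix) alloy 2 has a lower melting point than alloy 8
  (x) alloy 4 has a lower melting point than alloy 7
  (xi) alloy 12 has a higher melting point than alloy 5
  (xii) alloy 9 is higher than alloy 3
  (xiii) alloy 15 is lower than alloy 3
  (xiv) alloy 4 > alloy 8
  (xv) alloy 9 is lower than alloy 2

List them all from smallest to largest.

The consecutive links are each given: alloy 14 < alloy 13; alloy 13 < alloy 5; alloy 5 < alloy 15; alloy 15 < alloy 3; alloy 3 < alloy 9; alloy 9 < alloy 2; alloy 2 < alloy 8; alloy 8 < alloy 4; alloy 4 < alloy 7; alloy 7 < alloy 12.

alloy 14 < alloy 13 < alloy 5 < alloy 15 < alloy 3 < alloy 9 < alloy 2 < alloy 8 < alloy 4 < alloy 7 < alloy 12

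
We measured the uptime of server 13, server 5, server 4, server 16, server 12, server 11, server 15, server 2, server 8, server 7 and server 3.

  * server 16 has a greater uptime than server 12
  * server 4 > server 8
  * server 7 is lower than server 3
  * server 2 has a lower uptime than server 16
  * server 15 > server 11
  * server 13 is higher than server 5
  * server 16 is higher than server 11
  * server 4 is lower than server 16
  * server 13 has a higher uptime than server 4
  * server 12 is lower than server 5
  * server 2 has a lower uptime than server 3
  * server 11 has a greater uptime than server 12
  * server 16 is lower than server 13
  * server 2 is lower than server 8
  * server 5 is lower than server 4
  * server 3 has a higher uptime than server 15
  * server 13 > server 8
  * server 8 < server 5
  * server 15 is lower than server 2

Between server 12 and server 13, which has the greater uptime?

server 12 < server 11 and server 11 < server 15 give server 12 < server 15.
Then server 15 < server 2 extends the chain to server 2.
Then server 2 < server 8 extends the chain to server 8.
With server 8 < server 5: server 12 < server 11 < server 15 < server 2 < server 8 < server 5.
Then server 5 < server 4 extends the chain to server 4.
Then server 4 < server 16 extends the chain to server 16.
Then server 16 < server 13 extends the chain to server 13.
So server 12 < server 13; server 13 is the higher of the two.

server 13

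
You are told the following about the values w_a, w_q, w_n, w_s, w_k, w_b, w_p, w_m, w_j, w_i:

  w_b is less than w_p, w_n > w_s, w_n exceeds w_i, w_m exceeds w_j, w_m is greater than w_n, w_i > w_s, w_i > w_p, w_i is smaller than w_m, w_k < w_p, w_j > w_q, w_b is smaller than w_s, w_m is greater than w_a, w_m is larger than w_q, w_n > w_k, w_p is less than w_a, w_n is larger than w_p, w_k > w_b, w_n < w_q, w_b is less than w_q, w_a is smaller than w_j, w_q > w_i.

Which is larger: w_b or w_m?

w_b < w_k and w_k < w_p give w_b < w_p.
Then w_p < w_i extends the chain to w_i.
With w_i < w_n: w_b < w_k < w_p < w_i < w_n.
With w_n < w_q: w_b < w_k < w_p < w_i < w_n < w_q.
With w_q < w_j: w_b < w_k < w_p < w_i < w_n < w_q < w_j.
Then w_j < w_m extends the chain to w_m.
So w_b < w_m; w_m is the larger of the two.

w_m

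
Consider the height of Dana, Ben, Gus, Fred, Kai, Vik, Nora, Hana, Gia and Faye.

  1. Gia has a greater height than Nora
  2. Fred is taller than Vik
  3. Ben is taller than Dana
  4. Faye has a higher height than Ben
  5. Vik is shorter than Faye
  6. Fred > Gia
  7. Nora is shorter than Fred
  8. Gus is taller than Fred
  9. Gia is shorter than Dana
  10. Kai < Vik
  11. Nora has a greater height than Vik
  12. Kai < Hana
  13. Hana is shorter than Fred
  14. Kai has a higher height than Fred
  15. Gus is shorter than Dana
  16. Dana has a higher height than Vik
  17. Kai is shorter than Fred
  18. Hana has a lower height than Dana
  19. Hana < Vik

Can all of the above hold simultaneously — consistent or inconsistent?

Chaining the given relations yields Kai < Hana < Vik < Nora < Gia < Fred, so Kai < Fred. But one relation states Fred < Kai. These cannot both hold.

inconsistent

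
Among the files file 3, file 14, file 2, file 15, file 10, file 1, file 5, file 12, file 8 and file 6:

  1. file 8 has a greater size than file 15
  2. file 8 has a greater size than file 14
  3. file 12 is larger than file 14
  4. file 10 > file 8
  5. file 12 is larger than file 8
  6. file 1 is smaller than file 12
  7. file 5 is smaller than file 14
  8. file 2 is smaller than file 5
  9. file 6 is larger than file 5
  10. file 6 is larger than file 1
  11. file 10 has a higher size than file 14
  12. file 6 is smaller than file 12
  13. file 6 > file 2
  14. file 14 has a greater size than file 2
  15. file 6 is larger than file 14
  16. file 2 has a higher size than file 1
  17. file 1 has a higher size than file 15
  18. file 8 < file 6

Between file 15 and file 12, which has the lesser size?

file 15 < file 1 and file 1 < file 2 give file 15 < file 2.
Then file 2 < file 5 extends the chain to file 5.
Then file 5 < file 14 extends the chain to file 14.
Then file 14 < file 8 extends the chain to file 8.
With file 8 < file 6: file 15 < file 1 < file 2 < file 5 < file 14 < file 8 < file 6.
With file 6 < file 12: file 15 < file 1 < file 2 < file 5 < file 14 < file 8 < file 6 < file 12.
So file 15 < file 12; file 15 is the smaller of the two.

file 15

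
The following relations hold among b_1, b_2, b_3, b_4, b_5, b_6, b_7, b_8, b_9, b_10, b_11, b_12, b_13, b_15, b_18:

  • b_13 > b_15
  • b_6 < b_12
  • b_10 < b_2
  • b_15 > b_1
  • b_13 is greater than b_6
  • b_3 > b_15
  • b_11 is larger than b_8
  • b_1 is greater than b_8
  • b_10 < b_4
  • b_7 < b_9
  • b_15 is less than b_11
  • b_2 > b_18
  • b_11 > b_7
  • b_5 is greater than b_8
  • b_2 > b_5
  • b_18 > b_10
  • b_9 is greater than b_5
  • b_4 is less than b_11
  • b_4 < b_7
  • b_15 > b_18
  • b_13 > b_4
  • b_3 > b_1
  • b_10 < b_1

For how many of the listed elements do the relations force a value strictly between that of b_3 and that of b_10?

The relations place b_10 below b_3. An element lies strictly between them when it is forced above b_10 and also forced below b_3.
Above b_10: {b_1, b_18, b_15, b_4, b_7, b_2, b_13, b_11, b_9}. Below b_3: {b_8, b_1, b_18, b_15}.
Intersection: {b_1, b_18, b_15} — 3.

3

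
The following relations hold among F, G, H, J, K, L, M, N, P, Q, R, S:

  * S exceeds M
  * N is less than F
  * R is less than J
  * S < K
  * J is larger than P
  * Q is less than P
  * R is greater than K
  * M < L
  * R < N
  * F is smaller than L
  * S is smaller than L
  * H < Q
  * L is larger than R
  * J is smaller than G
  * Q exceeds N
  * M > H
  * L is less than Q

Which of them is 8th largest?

R

Chaining the given pairs: H < M < S < K < R < N < F < L < Q < P < J < G.
The 8th largest is R.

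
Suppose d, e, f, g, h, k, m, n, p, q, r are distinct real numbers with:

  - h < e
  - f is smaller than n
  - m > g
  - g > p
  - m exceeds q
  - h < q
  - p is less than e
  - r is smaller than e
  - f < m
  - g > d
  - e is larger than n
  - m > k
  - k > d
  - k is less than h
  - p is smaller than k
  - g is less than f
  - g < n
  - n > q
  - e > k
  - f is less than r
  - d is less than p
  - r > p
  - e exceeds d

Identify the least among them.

d

p is not least since d < p; k is not least since d < k; h is not least since k < h; q is not least since h < q; g is not least since d < g; f is not least since g < f; m is not least since g < m; n is not least since f < n; r is not least since p < r; e is not least since h < e.
Only d has nothing below it, so d is the least.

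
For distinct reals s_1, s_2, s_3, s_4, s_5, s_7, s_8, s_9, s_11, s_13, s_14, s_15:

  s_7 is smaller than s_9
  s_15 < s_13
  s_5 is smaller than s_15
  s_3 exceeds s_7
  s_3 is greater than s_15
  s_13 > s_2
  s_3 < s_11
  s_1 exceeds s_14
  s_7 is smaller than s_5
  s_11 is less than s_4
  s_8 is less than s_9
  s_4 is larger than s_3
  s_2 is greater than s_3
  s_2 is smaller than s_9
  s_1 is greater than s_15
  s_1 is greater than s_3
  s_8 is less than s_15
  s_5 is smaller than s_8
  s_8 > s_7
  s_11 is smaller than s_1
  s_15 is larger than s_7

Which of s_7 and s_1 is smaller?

The relevant relations are s_7 < s_5; s_5 < s_8; s_8 < s_15; s_15 < s_3; s_3 < s_11; s_11 < s_1.
Together: s_7 < s_5 < s_8 < s_15 < s_3 < s_11 < s_1.
So s_7 < s_1; s_7 is the smaller of the two.

s_7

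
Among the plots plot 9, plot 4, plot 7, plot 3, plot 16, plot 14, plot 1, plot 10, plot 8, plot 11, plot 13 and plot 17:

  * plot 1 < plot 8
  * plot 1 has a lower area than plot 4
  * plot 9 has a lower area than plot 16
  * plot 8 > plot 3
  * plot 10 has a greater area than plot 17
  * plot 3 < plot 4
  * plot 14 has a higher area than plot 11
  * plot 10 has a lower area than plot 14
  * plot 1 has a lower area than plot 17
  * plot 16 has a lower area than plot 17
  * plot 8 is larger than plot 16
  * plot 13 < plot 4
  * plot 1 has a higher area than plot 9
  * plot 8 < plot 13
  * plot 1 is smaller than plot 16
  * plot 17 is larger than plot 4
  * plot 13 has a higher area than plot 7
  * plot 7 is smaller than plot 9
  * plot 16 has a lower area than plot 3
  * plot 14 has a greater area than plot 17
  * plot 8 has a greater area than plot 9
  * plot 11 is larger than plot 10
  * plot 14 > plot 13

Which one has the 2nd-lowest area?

Chaining the given pairs: plot 7 < plot 9 < plot 1 < plot 16 < plot 3 < plot 8 < plot 13 < plot 4 < plot 17 < plot 10 < plot 11 < plot 14.
The 2nd smallest is plot 9.

plot 9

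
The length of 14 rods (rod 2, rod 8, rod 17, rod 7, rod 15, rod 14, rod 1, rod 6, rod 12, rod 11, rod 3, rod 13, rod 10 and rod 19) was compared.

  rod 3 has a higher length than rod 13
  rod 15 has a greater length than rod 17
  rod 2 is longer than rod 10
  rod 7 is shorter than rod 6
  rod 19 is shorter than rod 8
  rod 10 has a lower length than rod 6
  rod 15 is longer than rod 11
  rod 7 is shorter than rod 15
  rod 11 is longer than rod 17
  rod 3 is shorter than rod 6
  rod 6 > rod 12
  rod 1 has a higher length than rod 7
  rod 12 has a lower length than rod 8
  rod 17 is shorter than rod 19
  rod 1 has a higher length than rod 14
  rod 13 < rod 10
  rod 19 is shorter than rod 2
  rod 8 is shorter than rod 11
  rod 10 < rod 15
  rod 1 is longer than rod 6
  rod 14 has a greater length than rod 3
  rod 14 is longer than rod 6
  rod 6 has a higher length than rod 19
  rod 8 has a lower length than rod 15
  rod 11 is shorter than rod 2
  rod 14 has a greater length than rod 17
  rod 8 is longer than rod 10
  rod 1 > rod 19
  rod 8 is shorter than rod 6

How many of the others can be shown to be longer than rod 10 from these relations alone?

7

Directly above rod 10: rod 8, rod 6, rod 15, rod 2.
One step further: rod 14, rod 11, rod 1 (7 so far).
Nothing else is reachable above rod 10; 7 in all.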